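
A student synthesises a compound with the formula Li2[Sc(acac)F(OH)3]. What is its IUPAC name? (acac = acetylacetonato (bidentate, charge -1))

lithium (acetylacetonato)fluorotrihydroxoscandate(III)

The 2 lithium counter-ions carry a total charge of +2, so each complex ion is 2−.
Ligand charges: 1×acetylacetonato (-1 each), 1×fluoro (-1 each), 3×hydroxo (-1 each); total -5. So Sc + (-5) = 2−, giving Sc = +3.
The complex ion is anionic, so scandium takes the -ate form scandate(III).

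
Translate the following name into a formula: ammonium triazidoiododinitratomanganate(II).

(NH4)4[MnI(N3)3(NO3)2]

Ligands: 1 iodo (I, -1), 3 azido (N3, -1), 2 nitrato (NO3, -1). Ligand charge sum = -6.
With Mn in oxidation state +2, the complex ion is [Mn...]^4−.
Charge balance with ammonium (+1) requires 1 complex ion per 4 ammonium.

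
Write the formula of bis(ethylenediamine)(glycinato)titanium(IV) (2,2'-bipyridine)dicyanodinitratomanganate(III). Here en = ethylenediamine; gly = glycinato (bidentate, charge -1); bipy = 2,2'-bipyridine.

Cation [Ti…]: ligand charges -1, Ti(IV) ⇒ ion charge 3+.
Anion [Mn…]: ligand charges -4, Mn(III) ⇒ ion charge 1−.

[Ti(en)2(gly)][Mn(bipy)(CN)2(NO3)2]3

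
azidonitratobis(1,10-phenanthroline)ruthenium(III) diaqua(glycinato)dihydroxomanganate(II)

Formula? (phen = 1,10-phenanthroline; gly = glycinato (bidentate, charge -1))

Cation [Ru…]: ligand charges -2, Ru(III) ⇒ ion charge 1+.
Anion [Mn…]: ligand charges -3, Mn(II) ⇒ ion charge 1−.
One 1+ cation balances one 1− anion.

[Ru(N3)(NO3)(phen)2][Mn(gly)(H2O)2(OH)2]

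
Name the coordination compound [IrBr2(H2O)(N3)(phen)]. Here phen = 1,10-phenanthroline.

There is no counter-ion, so the complex is neutral overall.
Ligand charges: 1×1,10-phenanthroline (neutral), 1×azido (-1 each), 2×bromo (-1 each), 1×aqua (neutral); total -3. So Ir + (-3) = 0, giving Ir = +3.
Ligands are named alphabetically: aqua before azido before bromo before phenanthroline.

aquaazidodibromo(1,10-phenanthroline)iridium(III)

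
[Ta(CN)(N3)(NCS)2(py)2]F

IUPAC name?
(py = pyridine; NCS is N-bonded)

azidocyanodiisothiocyanatobis(pyridine)tantalum(V) fluoride

The 1 fluoride counter-ion carries a total charge of -1, so each complex ion is 1+.
Ligand charges: 2×pyridine (neutral), 1×azido (-1 each), 1×cyano (-1 each), 2×isothiocyanato (-1 each); total -4. So Ta + (-4) = 1+, giving Ta = +5.
Ligands are named alphabetically: azido before cyano before isothiocyanato before pyridine.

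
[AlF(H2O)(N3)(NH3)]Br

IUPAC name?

ammineaquaazidofluoroaluminium(III) bromide

The 1 bromide counter-ion carries a total charge of -1, so each complex ion is 1+.
Ligand charges: 1×aqua (neutral), 1×fluoro (-1 each), 1×azido (-1 each), 1×ammine (neutral); total -2. So Al + (-2) = 1+, giving Al = +3.
Ligands are named alphabetically: ammine before aqua before azido before fluoro.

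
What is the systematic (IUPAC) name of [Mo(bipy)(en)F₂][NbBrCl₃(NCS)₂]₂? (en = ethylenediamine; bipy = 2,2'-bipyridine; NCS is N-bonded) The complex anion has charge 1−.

(2,2'-bipyridine)(ethylenediamine)difluoromolybdenum(IV) bromotrichlorodiisothiocyanatoniobate(V)

Both ions are complex: the cation is named first with the plain metal name, the anion second with the -ate form; each ion's ligands are alphabetised independently.
The complex anion is given as 1−; its ligand charges sum to -6, so Nb = +5.
With 2 anions per cation, the cation must be 2×1 = 2+.
Cation: ligand charges sum to -2; for the ion to be 2+, Mo = +4.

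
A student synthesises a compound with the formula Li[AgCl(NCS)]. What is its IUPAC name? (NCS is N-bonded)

The 1 lithium counter-ion carries a total charge of +1, so each complex ion is 1−.
Ligand charges: 1×isothiocyanato (-1 each), 1×chloro (-1 each); total -2. So Ag + (-2) = 1−, giving Ag = +1.
Ligands are named alphabetically: chloro before isothiocyanato.
The complex ion is anionic, so silver takes the -ate form argentate(I).

lithium chloroisothiocyanatoargentate(I)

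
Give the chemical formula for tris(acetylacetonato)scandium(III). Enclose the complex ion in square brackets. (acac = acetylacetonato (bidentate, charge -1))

Ligands: 3 acetylacetonato (acac, -1). Ligand charge sum = -3.
With Sc in oxidation state +3, the complex ion is [Sc...].

[Sc(acac)3]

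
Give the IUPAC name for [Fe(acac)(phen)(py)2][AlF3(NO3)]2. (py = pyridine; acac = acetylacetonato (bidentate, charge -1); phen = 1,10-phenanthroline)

Both ions are complex: the cation is named first with the plain metal name, the anion second with the -ate form; each ion's ligands are alphabetised independently.
Aluminium is always +3 in its complexes; the anion's ligand charges sum to -4, so the complex anion is 1−.
With 2 anions per cation, the cation must be 2×1 = 2+.
Cation: ligand charges sum to -1; for the ion to be 2+, Fe = +3.

(acetylacetonato)(1,10-phenanthroline)bis(pyridine)iron(III) trifluoronitratoaluminate(III)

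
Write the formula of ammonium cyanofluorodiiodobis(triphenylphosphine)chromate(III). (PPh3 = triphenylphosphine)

NH4[Cr(CN)FI2(PPh3)2]

Ligands: 1 cyano (CN, -1), 2 iodo (I, -1), 2 triphenylphosphine (PPh3, neutral), 1 fluoro (F, -1). Ligand charge sum = -4.
With Cr in oxidation state +3, the complex ion is [Cr...]^1−.
Charge balance with ammonium (+1) requires 1 complex ion per 1 ammonium.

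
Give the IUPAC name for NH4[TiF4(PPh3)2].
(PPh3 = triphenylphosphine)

The 1 ammonium counter-ion carries a total charge of +1, so each complex ion is 1−.
Ligand charges: 2×triphenylphosphine (neutral), 4×fluoro (-1 each); total -4. So Ti + (-4) = 1−, giving Ti = +3.
The complex ion is anionic, so titanium takes the -ate form titanate(III).

ammonium tetrafluorobis(triphenylphosphine)titanate(III)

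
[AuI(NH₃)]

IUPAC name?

There is no counter-ion, so the complex is neutral overall.
Ligand charges: 1×iodo (-1 each), 1×ammine (neutral); total -1. So Au + (-1) = 0, giving Au = +1.
Ligands are named alphabetically: ammine before iodo.

ammineiodogold(I)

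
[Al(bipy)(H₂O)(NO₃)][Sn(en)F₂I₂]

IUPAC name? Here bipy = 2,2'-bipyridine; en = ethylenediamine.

Both ions are complex: the cation is named first with the plain metal name, the anion second with the -ate form; each ion's ligands are alphabetised independently.
Aluminium is always +3 in its complexes; the cation's ligand charges sum to -1, so the complex cation is 2+.
A 1:1 salt means the anion carries the equal and opposite charge, 2−.
Anion: ligand charges sum to -4; for the ion to be 2−, Sn = +2.

aqua(2,2'-bipyridine)nitratoaluminium(III) (ethylenediamine)difluorodiiodostannate(II)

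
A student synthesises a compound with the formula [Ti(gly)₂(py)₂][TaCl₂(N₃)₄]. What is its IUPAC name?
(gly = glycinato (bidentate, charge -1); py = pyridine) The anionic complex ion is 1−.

bis(glycinato)bis(pyridine)titanium(III) tetraazidodichlorotantalate(V)

Both ions are complex: the cation is named first with the plain metal name, the anion second with the -ate form; each ion's ligands are alphabetised independently.
The complex anion is given as 1−; its ligand charges sum to -6, so Ta = +5.
A 1:1 salt means the cation carries the equal and opposite charge, 1+.
Cation: ligand charges sum to -2; for the ion to be 1+, Ti = +3.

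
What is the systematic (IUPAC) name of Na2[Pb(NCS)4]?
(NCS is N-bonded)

sodium tetraisothiocyanatoplumbate(II)

The 2 sodium counter-ions carry a total charge of +2, so each complex ion is 2−.
Ligand charges: 4×isothiocyanato (-1 each); total -4. So Pb + (-4) = 2−, giving Pb = +2.
The complex ion is anionic, so lead takes the -ate form plumbate(II).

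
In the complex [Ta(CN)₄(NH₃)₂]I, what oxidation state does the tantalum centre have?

+5

1 iodide outside the brackets (-1 each) → the complex ion is 1+.
Ligand charges: 4×CN = -4; 2×NH3 neutral; sum -4.
Ta + (-4) = 1+ ⇒ Ta is +5.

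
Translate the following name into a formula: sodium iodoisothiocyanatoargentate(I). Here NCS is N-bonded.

Na[AgI(NCS)]

Ligands: 1 iodo (I, -1), 1 isothiocyanato (NCS, -1). Ligand charge sum = -2.
With Ag in oxidation state +1, the complex ion is [Ag...]^1−.
Charge balance with sodium (+1) requires 1 complex ion per 1 sodium.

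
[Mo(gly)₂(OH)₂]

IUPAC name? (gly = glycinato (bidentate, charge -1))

There is no counter-ion, so the complex is neutral overall.
Ligand charges: 2×hydroxo (-1 each), 2×glycinato (-1 each); total -4. So Mo + (-4) = 0, giving Mo = +4.
Ligands are named alphabetically: glycinato before hydroxo.

bis(glycinato)dihydroxomolybdenum(IV)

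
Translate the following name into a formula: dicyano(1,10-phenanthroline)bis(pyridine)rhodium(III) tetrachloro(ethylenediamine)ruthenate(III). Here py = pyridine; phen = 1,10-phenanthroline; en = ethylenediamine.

Cation [Rh…]: ligand charges -2, Rh(III) ⇒ ion charge 1+.
Anion [Ru…]: ligand charges -4, Ru(III) ⇒ ion charge 1−.
One 1+ cation balances one 1− anion.

[Rh(CN)2(phen)(py)2][RuCl4(en)]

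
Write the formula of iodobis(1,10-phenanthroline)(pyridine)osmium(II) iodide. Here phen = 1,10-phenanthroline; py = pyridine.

Ligands: 2 1,10-phenanthroline (phen, neutral), 1 pyridine (py, neutral), 1 iodo (I, -1). Ligand charge sum = -1.
With Os in oxidation state +2, the complex ion is [Os...]^1+.
Charge balance with iodide (-1) requires 1 complex ion per 1 iodide.

[OsI(phen)2(py)]I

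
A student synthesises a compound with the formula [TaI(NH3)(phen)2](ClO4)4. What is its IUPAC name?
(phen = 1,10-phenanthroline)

The 4 perchlorate counter-ions carry a total charge of -4, so each complex ion is 4+.
Ligand charges: 1×iodo (-1 each), 2×1,10-phenanthroline (neutral), 1×ammine (neutral); total -1. So Ta + (-1) = 4+, giving Ta = +5.
Ligands are named alphabetically: ammine before iodo before phenanthroline.

ammineiodobis(1,10-phenanthroline)tantalum(V) perchlorate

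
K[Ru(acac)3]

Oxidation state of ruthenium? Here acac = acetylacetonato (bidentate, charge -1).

1 potassium outside the brackets (+1 each) → the complex ion is 1−.
Ligand charges: 3×acac = -3; sum -3.
Ru + (-3) = 1− ⇒ Ru is +2.

+2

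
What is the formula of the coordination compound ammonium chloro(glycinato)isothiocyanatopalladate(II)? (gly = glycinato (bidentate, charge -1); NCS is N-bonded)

NH4[PdCl(gly)(NCS)]

Ligands: 1 glycinato (gly, -1), 1 isothiocyanato (NCS, -1), 1 chloro (Cl, -1). Ligand charge sum = -3.
With Pd in oxidation state +2, the complex ion is [Pd...]^1−.
Charge balance with ammonium (+1) requires 1 complex ion per 1 ammonium.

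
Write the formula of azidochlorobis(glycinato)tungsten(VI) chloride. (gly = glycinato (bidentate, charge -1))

[WCl(gly)2(N3)]Cl2

Ligands: 1 chloro (Cl, -1), 2 glycinato (gly, -1), 1 azido (N3, -1). Ligand charge sum = -4.
With W in oxidation state +6, the complex ion is [W...]^2+.
Charge balance with chloride (-1) requires 1 complex ion per 2 chloride.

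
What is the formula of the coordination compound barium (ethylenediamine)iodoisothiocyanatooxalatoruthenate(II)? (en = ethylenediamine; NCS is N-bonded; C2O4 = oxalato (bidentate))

Ba[Ru(C2O4)(en)I(NCS)]

Ligands: 1 ethylenediamine (en, neutral), 1 isothiocyanato (NCS, -1), 1 iodo (I, -1), 1 oxalato (C2O4, -2). Ligand charge sum = -4.
Charge balance with barium (+2) requires 1 complex ion per 1 barium.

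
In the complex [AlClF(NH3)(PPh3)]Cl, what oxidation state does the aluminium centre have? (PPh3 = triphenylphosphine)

+3

1 chloride outside the brackets (-1 each) → the complex ion is 1+.
Ligand charges: 1×PPh3 neutral; 1×Cl = -1; 1×F = -1; 1×NH3 neutral; sum -2.
Al + (-2) = 1+ ⇒ Al is +3.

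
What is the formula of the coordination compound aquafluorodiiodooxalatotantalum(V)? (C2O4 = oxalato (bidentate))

Ligands: 2 iodo (I, -1), 1 aqua (H2O, neutral), 1 oxalato (C2O4, -2), 1 fluoro (F, -1). Ligand charge sum = -5.
With Ta in oxidation state +5, the complex ion is [Ta...].

[Ta(C2O4)F(H2O)I2]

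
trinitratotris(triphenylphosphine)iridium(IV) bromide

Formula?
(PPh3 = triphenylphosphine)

Ligands: 3 triphenylphosphine (PPh3, neutral), 3 nitrato (NO3, -1). Ligand charge sum = -3.
Charge balance with bromide (-1) requires 1 complex ion per 1 bromide.

[Ir(NO3)3(PPh3)3]Br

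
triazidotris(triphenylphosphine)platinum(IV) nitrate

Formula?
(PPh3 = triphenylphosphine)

[Pt(N3)3(PPh3)3]NO3

Ligands: 3 triphenylphosphine (PPh3, neutral), 3 azido (N3, -1). Ligand charge sum = -3.
With Pt in oxidation state +4, the complex ion is [Pt...]^1+.
Charge balance with nitrate (-1) requires 1 complex ion per 1 nitrate.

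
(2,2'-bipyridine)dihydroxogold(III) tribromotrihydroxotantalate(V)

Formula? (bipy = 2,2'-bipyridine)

[Au(bipy)(OH)2][TaBr3(OH)3]

Cation [Au…]: ligand charges -2, Au(III) ⇒ ion charge 1+.
Anion [Ta…]: ligand charges -6, Ta(V) ⇒ ion charge 1−.
One 1+ cation balances one 1− anion.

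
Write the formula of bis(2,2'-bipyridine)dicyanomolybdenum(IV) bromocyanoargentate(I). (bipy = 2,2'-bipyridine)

[Mo(bipy)2(CN)2][AgBr(CN)]2

Cation [Mo…]: ligand charges -2, Mo(IV) ⇒ ion charge 2+.
Anion [Ag…]: ligand charges -2, Ag(I) ⇒ ion charge 1−.
One 2+ cation requires 2 of the 1− anion.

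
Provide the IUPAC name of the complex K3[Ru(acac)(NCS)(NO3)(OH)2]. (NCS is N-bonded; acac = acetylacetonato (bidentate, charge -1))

potassium (acetylacetonato)dihydroxoisothiocyanatonitratoruthenate(II)

The 3 potassium counter-ions carry a total charge of +3, so each complex ion is 3−.
Ligand charges: 1×isothiocyanato (-1 each), 2×hydroxo (-1 each), 1×acetylacetonato (-1 each), 1×nitrato (-1 each); total -5. So Ru + (-5) = 3−, giving Ru = +2.
The complex ion is anionic, so ruthenium takes the -ate form ruthenate(II).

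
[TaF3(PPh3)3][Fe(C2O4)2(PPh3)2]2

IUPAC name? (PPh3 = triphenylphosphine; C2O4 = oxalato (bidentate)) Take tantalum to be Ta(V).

Both ions are complex: the cation is named first with the plain metal name, the anion second with the -ate form; each ion's ligands are alphabetised independently.
Ta is given as +5; the cation's ligand charges sum to -3, so the complex cation is 2+.
With 2 anions per cation, each anion must be 2/2 = 1−.
Anion: ligand charges sum to -4; for the ion to be 1−, Fe = +3.

trifluorotris(triphenylphosphine)tantalum(V) dioxalatobis(triphenylphosphine)ferrate(III)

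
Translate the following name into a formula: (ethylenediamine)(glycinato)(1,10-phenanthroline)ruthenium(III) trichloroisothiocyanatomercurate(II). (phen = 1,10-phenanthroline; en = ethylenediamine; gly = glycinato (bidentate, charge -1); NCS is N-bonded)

[Ru(en)(gly)(phen)][HgCl3(NCS)]

Cation [Ru…]: ligand charges -1, Ru(III) ⇒ ion charge 2+.
Anion [Hg…]: ligand charges -4, Hg(II) ⇒ ion charge 2−.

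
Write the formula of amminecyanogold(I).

[Au(CN)(NH3)]

Ligands: 1 ammine (NH3, neutral), 1 cyano (CN, -1). Ligand charge sum = -1.
With Au in oxidation state +1, the complex ion is [Au...].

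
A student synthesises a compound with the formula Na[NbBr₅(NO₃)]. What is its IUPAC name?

The 1 sodium counter-ion carries a total charge of +1, so each complex ion is 1−.
Ligand charges: 1×nitrato (-1 each), 5×bromo (-1 each); total -6. So Nb + (-6) = 1−, giving Nb = +5.
The complex ion is anionic, so niobium takes the -ate form niobate(V).

sodium pentabromonitratoniobate(V)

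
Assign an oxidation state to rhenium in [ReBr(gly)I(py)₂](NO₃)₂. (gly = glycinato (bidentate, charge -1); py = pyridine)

+5

2 nitrate outside the brackets (-1 each) → the complex ion is 2+.
Ligand charges: 1×gly = -1; 1×I = -1; 1×Br = -1; 2×py neutral; sum -3.
Re + (-3) = 2+ ⇒ Re is +5.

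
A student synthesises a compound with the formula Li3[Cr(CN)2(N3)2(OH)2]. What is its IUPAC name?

The 3 lithium counter-ions carry a total charge of +3, so each complex ion is 3−.
Ligand charges: 2×hydroxo (-1 each), 2×azido (-1 each), 2×cyano (-1 each); total -6. So Cr + (-6) = 3−, giving Cr = +3.
The complex ion is anionic, so chromium takes the -ate form chromate(III).

lithium diazidodicyanodihydroxochromate(III)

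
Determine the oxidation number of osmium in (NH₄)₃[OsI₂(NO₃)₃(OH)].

+3

3 ammonium outside the brackets (+1 each) → the complex ion is 3−.
Ligand charges: 1×OH = -1; 3×NO3 = -3; 2×I = -2; sum -6.
Os + (-6) = 3− ⇒ Os is +3.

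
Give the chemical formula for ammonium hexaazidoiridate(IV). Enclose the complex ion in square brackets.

(NH4)2[Ir(N3)6]

Ligands: 6 azido (N3, -1). Ligand charge sum = -6.
With Ir in oxidation state +4, the complex ion is [Ir...]^2−.
Charge balance with ammonium (+1) requires 1 complex ion per 2 ammonium.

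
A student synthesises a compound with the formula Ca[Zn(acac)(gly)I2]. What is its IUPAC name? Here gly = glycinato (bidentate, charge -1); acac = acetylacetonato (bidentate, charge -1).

The 1 calcium counter-ion carries a total charge of +2, so each complex ion is 2−.
Ligand charges: 1×glycinato (-1 each), 2×iodo (-1 each), 1×acetylacetonato (-1 each); total -4. So Zn + (-4) = 2−, giving Zn = +2.
The complex ion is anionic, so zinc takes the -ate form zincate(II).

calcium (acetylacetonato)(glycinato)diiodozincate(II)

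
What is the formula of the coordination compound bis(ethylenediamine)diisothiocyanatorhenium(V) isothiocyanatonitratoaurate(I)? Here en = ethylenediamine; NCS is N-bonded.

[Re(en)2(NCS)2][Au(NCS)(NO3)]3

Cation [Re…]: ligand charges -2, Re(V) ⇒ ion charge 3+.
Anion [Au…]: ligand charges -2, Au(I) ⇒ ion charge 1−.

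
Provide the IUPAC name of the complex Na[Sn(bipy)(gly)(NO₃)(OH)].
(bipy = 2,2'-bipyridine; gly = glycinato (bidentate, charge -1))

sodium (2,2'-bipyridine)(glycinato)hydroxonitratostannate(II)

The 1 sodium counter-ion carries a total charge of +1, so each complex ion is 1−.
Ligand charges: 1×hydroxo (-1 each), 1×nitrato (-1 each), 1×2,2'-bipyridine (neutral), 1×glycinato (-1 each); total -3. So Sn + (-3) = 1−, giving Sn = +2.
Ligands are named alphabetically: bipyridine before glycinato before hydroxo before nitrato.
The complex ion is anionic, so tin takes the -ate form stannate(II).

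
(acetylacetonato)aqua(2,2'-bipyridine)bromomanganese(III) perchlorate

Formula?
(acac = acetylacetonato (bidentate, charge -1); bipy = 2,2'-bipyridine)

Ligands: 1 aqua (H2O, neutral), 1 acetylacetonato (acac, -1), 1 2,2'-bipyridine (bipy, neutral), 1 bromo (Br, -1). Ligand charge sum = -2.
With Mn in oxidation state +3, the complex ion is [Mn...]^1+.
Charge balance with perchlorate (-1) requires 1 complex ion per 1 perchlorate.

[Mn(acac)(bipy)Br(H2O)]ClO4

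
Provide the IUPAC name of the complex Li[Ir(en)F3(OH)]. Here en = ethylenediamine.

lithium (ethylenediamine)trifluorohydroxoiridate(III)

The 1 lithium counter-ion carries a total charge of +1, so each complex ion is 1−.
Ligand charges: 1×hydroxo (-1 each), 1×ethylenediamine (neutral), 3×fluoro (-1 each); total -4. So Ir + (-4) = 1−, giving Ir = +3.
The complex ion is anionic, so iridium takes the -ate form iridate(III).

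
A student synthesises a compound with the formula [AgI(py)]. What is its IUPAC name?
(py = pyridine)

There is no counter-ion, so the complex is neutral overall.
Ligand charges: 1×iodo (-1 each), 1×pyridine (neutral); total -1. So Ag + (-1) = 0, giving Ag = +1.
Ligands are named alphabetically: iodo before pyridine.

iodo(pyridine)silver(I)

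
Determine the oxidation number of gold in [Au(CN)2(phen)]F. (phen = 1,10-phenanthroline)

1 fluoride outside the brackets (-1 each) → the complex ion is 1+.
Ligand charges: 1×phen neutral; 2×CN = -2; sum -2.
Au + (-2) = 1+ ⇒ Au is +3.

+3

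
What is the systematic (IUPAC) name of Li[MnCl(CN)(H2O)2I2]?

lithium diaquachlorocyanodiiodomanganate(III)

The 1 lithium counter-ion carries a total charge of +1, so each complex ion is 1−.
Ligand charges: 2×aqua (neutral), 1×cyano (-1 each), 2×iodo (-1 each), 1×chloro (-1 each); total -4. So Mn + (-4) = 1−, giving Mn = +3.
Ligands are named alphabetically: aqua before chloro before cyano before iodo.
The complex ion is anionic, so manganese takes the -ate form manganate(III).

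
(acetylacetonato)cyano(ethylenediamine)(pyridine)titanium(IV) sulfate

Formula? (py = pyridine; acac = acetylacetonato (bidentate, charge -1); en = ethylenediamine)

[Ti(acac)(CN)(en)(py)]SO4

Ligands: 1 pyridine (py, neutral), 1 acetylacetonato (acac, -1), 1 cyano (CN, -1), 1 ethylenediamine (en, neutral). Ligand charge sum = -2.
Charge balance with sulfate (-2) requires 1 complex ion per 1 sulfate.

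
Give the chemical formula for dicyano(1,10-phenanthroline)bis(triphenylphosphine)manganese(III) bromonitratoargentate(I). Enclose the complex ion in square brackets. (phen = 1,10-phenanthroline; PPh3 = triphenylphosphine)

Cation [Mn…]: ligand charges -2, Mn(III) ⇒ ion charge 1+.
Anion [Ag…]: ligand charges -2, Ag(I) ⇒ ion charge 1−.
One 1+ cation balances one 1− anion.

[Mn(CN)2(phen)(PPh3)2][AgBr(NO3)]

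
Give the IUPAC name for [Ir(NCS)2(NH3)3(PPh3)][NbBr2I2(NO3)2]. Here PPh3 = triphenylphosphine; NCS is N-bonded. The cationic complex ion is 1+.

triamminediisothiocyanato(triphenylphosphine)iridium(III) dibromodiiododinitratoniobate(V)

The complex cation is given as 1+; its ligand charges sum to -2, so Ir = +3.
A 1:1 salt means the anion carries the equal and opposite charge, 1−.
Anion: ligand charges sum to -6; for the ion to be 1−, Nb = +5.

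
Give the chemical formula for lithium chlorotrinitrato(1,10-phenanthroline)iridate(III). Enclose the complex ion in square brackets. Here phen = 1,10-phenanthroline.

Li[IrCl(NO3)3(phen)]

Ligands: 1 1,10-phenanthroline (phen, neutral), 1 chloro (Cl, -1), 3 nitrato (NO3, -1). Ligand charge sum = -4.
Charge balance with lithium (+1) requires 1 complex ion per 1 lithium.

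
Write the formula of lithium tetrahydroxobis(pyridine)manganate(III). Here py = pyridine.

Li[Mn(OH)4(py)2]

Ligands: 4 hydroxo (OH, -1), 2 pyridine (py, neutral). Ligand charge sum = -4.
With Mn in oxidation state +3, the complex ion is [Mn...]^1−.
Charge balance with lithium (+1) requires 1 complex ion per 1 lithium.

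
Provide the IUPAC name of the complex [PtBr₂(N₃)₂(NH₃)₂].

There is no counter-ion, so the complex is neutral overall.
Ligand charges: 2×ammine (neutral), 2×azido (-1 each), 2×bromo (-1 each); total -4. So Pt + (-4) = 0, giving Pt = +4.
Ligands are named alphabetically: ammine before azido before bromo.

diamminediazidodibromoplatinum(IV)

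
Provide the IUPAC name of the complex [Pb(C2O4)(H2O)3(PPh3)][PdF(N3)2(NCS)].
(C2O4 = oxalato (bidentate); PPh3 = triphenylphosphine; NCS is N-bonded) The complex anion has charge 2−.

The complex anion is given as 2−; its ligand charges sum to -4, so Pd = +2.
A 1:1 salt means the cation carries the equal and opposite charge, 2+.
Cation: ligand charges sum to -2; for the ion to be 2+, Pb = +4.

triaquaoxalato(triphenylphosphine)lead(IV) diazidofluoroisothiocyanatopalladate(II)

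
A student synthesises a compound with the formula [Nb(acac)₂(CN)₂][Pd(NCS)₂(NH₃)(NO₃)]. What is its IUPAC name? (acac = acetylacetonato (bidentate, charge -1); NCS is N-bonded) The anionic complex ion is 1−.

bis(acetylacetonato)dicyanoniobium(V) amminediisothiocyanatonitratopalladate(II)

Both ions are complex: the cation is named first with the plain metal name, the anion second with the -ate form; each ion's ligands are alphabetised independently.
The complex anion is given as 1−; its ligand charges sum to -3, so Pd = +2.
A 1:1 salt means the cation carries the equal and opposite charge, 1+.
Cation: ligand charges sum to -4; for the ion to be 1+, Nb = +5.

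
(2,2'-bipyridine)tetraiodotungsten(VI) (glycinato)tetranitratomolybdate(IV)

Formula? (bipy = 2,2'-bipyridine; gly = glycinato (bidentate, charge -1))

Cation [W…]: ligand charges -4, W(VI) ⇒ ion charge 2+.
Anion [Mo…]: ligand charges -5, Mo(IV) ⇒ ion charge 1−.
One 2+ cation requires 2 of the 1− anion.

[W(bipy)I4][Mo(gly)(NO3)4]2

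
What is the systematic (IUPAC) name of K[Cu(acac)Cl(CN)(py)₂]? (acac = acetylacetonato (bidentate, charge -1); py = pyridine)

potassium (acetylacetonato)chlorocyanobis(pyridine)cuprate(II)

The 1 potassium counter-ion carries a total charge of +1, so each complex ion is 1−.
Ligand charges: 1×chloro (-1 each), 1×acetylacetonato (-1 each), 2×pyridine (neutral), 1×cyano (-1 each); total -3. So Cu + (-3) = 1−, giving Cu = +2.
Ligands are named alphabetically: acetylacetonato before chloro before cyano before pyridine.
The complex ion is anionic, so copper takes the -ate form cuprate(II).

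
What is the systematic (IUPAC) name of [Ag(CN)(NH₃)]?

amminecyanosilver(I)

There is no counter-ion, so the complex is neutral overall.
Ligand charges: 1×cyano (-1 each), 1×ammine (neutral); total -1. So Ag + (-1) = 0, giving Ag = +1.
Ligands are named alphabetically: ammine before cyano.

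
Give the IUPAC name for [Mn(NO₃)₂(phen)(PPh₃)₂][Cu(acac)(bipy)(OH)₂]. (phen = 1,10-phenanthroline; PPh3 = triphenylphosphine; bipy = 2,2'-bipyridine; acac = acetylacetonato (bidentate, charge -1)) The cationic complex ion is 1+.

Both ions are complex: the cation is named first with the plain metal name, the anion second with the -ate form; each ion's ligands are alphabetised independently.
The complex cation is given as 1+; its ligand charges sum to -2, so Mn = +3.
A 1:1 salt means the anion carries the equal and opposite charge, 1−.
Anion: ligand charges sum to -3; for the ion to be 1−, Cu = +2.

dinitrato(1,10-phenanthroline)bis(triphenylphosphine)manganese(III) (acetylacetonato)(2,2'-bipyridine)dihydroxocuprate(II)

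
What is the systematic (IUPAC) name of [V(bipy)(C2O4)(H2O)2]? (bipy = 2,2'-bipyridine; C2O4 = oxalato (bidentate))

There is no counter-ion, so the complex is neutral overall.
Ligand charges: 1×2,2'-bipyridine (neutral), 2×aqua (neutral), 1×oxalato (-2 each); total -2. So V + (-2) = 0, giving V = +2.
Ligands are named alphabetically: aqua before bipyridine before oxalato.

diaqua(2,2'-bipyridine)oxalatovanadium(II)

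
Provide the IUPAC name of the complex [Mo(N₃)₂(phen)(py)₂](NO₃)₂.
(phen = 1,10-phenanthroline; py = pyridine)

The 2 nitrate counter-ions carry a total charge of -2, so each complex ion is 2+.
Ligand charges: 1×1,10-phenanthroline (neutral), 2×pyridine (neutral), 2×azido (-1 each); total -2. So Mo + (-2) = 2+, giving Mo = +4.
Ligands are named alphabetically: azido before phenanthroline before pyridine.

diazido(1,10-phenanthroline)bis(pyridine)molybdenum(IV) nitrate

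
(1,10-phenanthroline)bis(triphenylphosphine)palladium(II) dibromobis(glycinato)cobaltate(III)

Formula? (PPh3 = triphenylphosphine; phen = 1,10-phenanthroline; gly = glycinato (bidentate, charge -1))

Cation [Pd…]: ligand charges 0, Pd(II) ⇒ ion charge 2+.
Anion [Co…]: ligand charges -4, Co(III) ⇒ ion charge 1−.

[Pd(phen)(PPh3)2][CoBr2(gly)2]2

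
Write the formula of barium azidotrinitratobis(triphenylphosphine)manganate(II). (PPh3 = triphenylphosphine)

Ba[Mn(N3)(NO3)3(PPh3)2]

Ligands: 3 nitrato (NO3, -1), 2 triphenylphosphine (PPh3, neutral), 1 azido (N3, -1). Ligand charge sum = -4.
With Mn in oxidation state +2, the complex ion is [Mn...]^2−.
Charge balance with barium (+2) requires 1 complex ion per 1 barium.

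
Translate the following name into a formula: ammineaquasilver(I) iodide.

[Ag(H2O)(NH3)]I

Ligands: 1 ammine (NH3, neutral), 1 aqua (H2O, neutral). Ligand charge sum = 0.
Charge balance with iodide (-1) requires 1 complex ion per 1 iodide.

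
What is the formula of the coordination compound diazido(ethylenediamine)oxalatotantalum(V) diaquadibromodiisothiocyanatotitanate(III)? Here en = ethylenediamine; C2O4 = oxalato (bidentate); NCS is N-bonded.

Cation [Ta…]: ligand charges -4, Ta(V) ⇒ ion charge 1+.
Anion [Ti…]: ligand charges -4, Ti(III) ⇒ ion charge 1−.
One 1+ cation balances one 1− anion.

[Ta(C2O4)(en)(N3)2][TiBr2(H2O)2(NCS)2]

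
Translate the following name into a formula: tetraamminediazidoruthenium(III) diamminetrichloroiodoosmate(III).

Cation [Ru…]: ligand charges -2, Ru(III) ⇒ ion charge 1+.
Anion [Os…]: ligand charges -4, Os(III) ⇒ ion charge 1−.
One 1+ cation balances one 1− anion.

[Ru(N3)2(NH3)4][OsCl3I(NH3)2]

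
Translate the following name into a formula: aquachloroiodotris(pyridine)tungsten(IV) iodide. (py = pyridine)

Ligands: 1 aqua (H2O, neutral), 3 pyridine (py, neutral), 1 chloro (Cl, -1), 1 iodo (I, -1). Ligand charge sum = -2.
With W in oxidation state +4, the complex ion is [W...]^2+.
Charge balance with iodide (-1) requires 1 complex ion per 2 iodide.

[WCl(H2O)I(py)3]I2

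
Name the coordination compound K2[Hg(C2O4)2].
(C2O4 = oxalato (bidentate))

The 2 potassium counter-ions carry a total charge of +2, so each complex ion is 2−.
Ligand charges: 2×oxalato (-2 each); total -4. So Hg + (-4) = 2−, giving Hg = +2.
The complex ion is anionic, so mercury takes the -ate form mercurate(II).

potassium dioxalatomercurate(II)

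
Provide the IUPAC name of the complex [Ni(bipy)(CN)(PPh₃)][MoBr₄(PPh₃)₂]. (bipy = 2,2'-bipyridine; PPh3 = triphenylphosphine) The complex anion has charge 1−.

(2,2'-bipyridine)cyano(triphenylphosphine)nickel(II) tetrabromobis(triphenylphosphine)molybdate(III)

Both ions are complex: the cation is named first with the plain metal name, the anion second with the -ate form; each ion's ligands are alphabetised independently.
The complex anion is given as 1−; its ligand charges sum to -4, so Mo = +3.
A 1:1 salt means the cation carries the equal and opposite charge, 1+.
Cation: ligand charges sum to -1; for the ion to be 1+, Ni = +2.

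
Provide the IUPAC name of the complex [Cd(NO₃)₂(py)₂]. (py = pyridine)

dinitratobis(pyridine)cadmium(II)

There is no counter-ion, so the complex is neutral overall.
Ligand charges: 2×nitrato (-1 each), 2×pyridine (neutral); total -2. So Cd + (-2) = 0, giving Cd = +2.
Ligands are named alphabetically: nitrato before pyridine.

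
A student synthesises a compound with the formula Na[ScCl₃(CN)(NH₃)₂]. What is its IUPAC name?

The 1 sodium counter-ion carries a total charge of +1, so each complex ion is 1−.
Ligand charges: 3×chloro (-1 each), 2×ammine (neutral), 1×cyano (-1 each); total -4. So Sc + (-4) = 1−, giving Sc = +3.
Ligands are named alphabetically: ammine before chloro before cyano.
The complex ion is anionic, so scandium takes the -ate form scandate(III).

sodium diamminetrichlorocyanoscandate(III)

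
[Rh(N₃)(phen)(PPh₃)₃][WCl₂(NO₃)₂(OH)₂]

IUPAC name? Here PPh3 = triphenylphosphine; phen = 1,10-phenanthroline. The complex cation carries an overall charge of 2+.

Both ions are complex: the cation is named first with the plain metal name, the anion second with the -ate form; each ion's ligands are alphabetised independently.
The complex cation is given as 2+; its ligand charges sum to -1, so Rh = +3.
A 1:1 salt means the anion carries the equal and opposite charge, 2−.
Anion: ligand charges sum to -6; for the ion to be 2−, W = +4.

azido(1,10-phenanthroline)tris(triphenylphosphine)rhodium(III) dichlorodihydroxodinitratotungstate(IV)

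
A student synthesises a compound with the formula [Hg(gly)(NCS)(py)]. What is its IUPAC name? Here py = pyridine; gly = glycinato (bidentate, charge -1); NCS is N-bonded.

(glycinato)isothiocyanato(pyridine)mercury(II)

There is no counter-ion, so the complex is neutral overall.
Ligand charges: 1×pyridine (neutral), 1×glycinato (-1 each), 1×isothiocyanato (-1 each); total -2. So Hg + (-2) = 0, giving Hg = +2.
Ligands are named alphabetically: glycinato before isothiocyanato before pyridine.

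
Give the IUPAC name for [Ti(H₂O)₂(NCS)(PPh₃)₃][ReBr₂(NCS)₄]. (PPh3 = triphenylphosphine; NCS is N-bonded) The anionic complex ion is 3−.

Both ions are complex: the cation is named first with the plain metal name, the anion second with the -ate form; each ion's ligands are alphabetised independently.
The complex anion is given as 3−; its ligand charges sum to -6, so Re = +3.
A 1:1 salt means the cation carries the equal and opposite charge, 3+.
Cation: ligand charges sum to -1; for the ion to be 3+, Ti = +4.

diaquaisothiocyanatotris(triphenylphosphine)titanium(IV) dibromotetraisothiocyanatorhenate(III)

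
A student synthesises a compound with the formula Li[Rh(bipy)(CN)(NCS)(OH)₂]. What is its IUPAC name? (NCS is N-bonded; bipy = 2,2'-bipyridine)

The 1 lithium counter-ion carries a total charge of +1, so each complex ion is 1−.
Ligand charges: 1×isothiocyanato (-1 each), 1×2,2'-bipyridine (neutral), 1×cyano (-1 each), 2×hydroxo (-1 each); total -4. So Rh + (-4) = 1−, giving Rh = +3.
Ligands are named alphabetically: bipyridine before cyano before hydroxo before isothiocyanato.
The complex ion is anionic, so rhodium takes the -ate form rhodate(III).

lithium (2,2'-bipyridine)cyanodihydroxoisothiocyanatorhodate(III)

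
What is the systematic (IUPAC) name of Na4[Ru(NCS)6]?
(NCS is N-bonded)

The 4 sodium counter-ions carry a total charge of +4, so each complex ion is 4−.
Ligand charges: 6×isothiocyanato (-1 each); total -6. So Ru + (-6) = 4−, giving Ru = +2.
The complex ion is anionic, so ruthenium takes the -ate form ruthenate(II).

sodium hexaisothiocyanatoruthenate(II)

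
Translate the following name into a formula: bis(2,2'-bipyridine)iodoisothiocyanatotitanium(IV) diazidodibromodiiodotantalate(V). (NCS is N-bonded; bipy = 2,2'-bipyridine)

[Ti(bipy)2I(NCS)][TaBr2I2(N3)2]2

Cation [Ti…]: ligand charges -2, Ti(IV) ⇒ ion charge 2+.
Anion [Ta…]: ligand charges -6, Ta(V) ⇒ ion charge 1−.
One 2+ cation requires 2 of the 1− anion.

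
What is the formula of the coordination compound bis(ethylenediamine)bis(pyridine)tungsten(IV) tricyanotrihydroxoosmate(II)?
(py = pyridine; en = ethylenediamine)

[W(en)2(py)2][Os(CN)3(OH)3]

Cation [W…]: ligand charges 0, W(IV) ⇒ ion charge 4+.
Anion [Os…]: ligand charges -6, Os(II) ⇒ ion charge 4−.
One 4+ cation balances one 4− anion.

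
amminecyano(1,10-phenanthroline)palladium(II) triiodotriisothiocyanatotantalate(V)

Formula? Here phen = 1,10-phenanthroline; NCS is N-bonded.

Cation [Pd…]: ligand charges -1, Pd(II) ⇒ ion charge 1+.
Anion [Ta…]: ligand charges -6, Ta(V) ⇒ ion charge 1−.

[Pd(CN)(NH3)(phen)][TaI3(NCS)3]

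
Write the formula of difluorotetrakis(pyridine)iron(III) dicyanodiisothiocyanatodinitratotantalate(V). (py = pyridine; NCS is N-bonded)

Cation [Fe…]: ligand charges -2, Fe(III) ⇒ ion charge 1+.
Anion [Ta…]: ligand charges -6, Ta(V) ⇒ ion charge 1−.
One 1+ cation balances one 1− anion.

[FeF2(py)4][Ta(CN)2(NCS)2(NO3)2]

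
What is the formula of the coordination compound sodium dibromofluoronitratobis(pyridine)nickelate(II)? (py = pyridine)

Ligands: 2 pyridine (py, neutral), 2 bromo (Br, -1), 1 nitrato (NO3, -1), 1 fluoro (F, -1). Ligand charge sum = -4.
With Ni in oxidation state +2, the complex ion is [Ni...]^2−.
Charge balance with sodium (+1) requires 1 complex ion per 2 sodium.

Na2[NiBr2F(NO3)(py)2]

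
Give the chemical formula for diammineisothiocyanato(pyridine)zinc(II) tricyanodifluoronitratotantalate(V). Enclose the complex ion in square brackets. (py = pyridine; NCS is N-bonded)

Cation [Zn…]: ligand charges -1, Zn(II) ⇒ ion charge 1+.
Anion [Ta…]: ligand charges -6, Ta(V) ⇒ ion charge 1−.

[Zn(NCS)(NH3)2(py)][Ta(CN)3F2(NO3)]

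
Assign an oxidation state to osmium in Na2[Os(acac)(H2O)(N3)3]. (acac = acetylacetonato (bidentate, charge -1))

+2

2 sodium outside the brackets (+1 each) → the complex ion is 2−.
Ligand charges: 1×acac = -1; 3×N3 = -3; 1×H2O neutral; sum -4.
Os + (-4) = 2− ⇒ Os is +2.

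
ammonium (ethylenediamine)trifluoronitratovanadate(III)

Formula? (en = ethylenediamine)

Ligands: 3 fluoro (F, -1), 1 nitrato (NO3, -1), 1 ethylenediamine (en, neutral). Ligand charge sum = -4.
With V in oxidation state +3, the complex ion is [V...]^1−.
Charge balance with ammonium (+1) requires 1 complex ion per 1 ammonium.

NH4[V(en)F3(NO3)]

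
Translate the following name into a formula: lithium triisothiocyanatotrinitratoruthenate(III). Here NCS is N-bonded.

Li3[Ru(NCS)3(NO3)3]

Ligands: 3 nitrato (NO3, -1), 3 isothiocyanato (NCS, -1). Ligand charge sum = -6.
With Ru in oxidation state +3, the complex ion is [Ru...]^3−.
Charge balance with lithium (+1) requires 1 complex ion per 3 lithium.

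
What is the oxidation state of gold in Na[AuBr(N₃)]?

1 sodium outside the brackets (+1 each) → the complex ion is 1−.
Ligand charges: 1×Br = -1; 1×N3 = -1; sum -2.
Au + (-2) = 1− ⇒ Au is +1.

+1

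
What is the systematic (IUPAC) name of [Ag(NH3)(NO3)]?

amminenitratosilver(I)

There is no counter-ion, so the complex is neutral overall.
Ligand charges: 1×ammine (neutral), 1×nitrato (-1 each); total -1. So Ag + (-1) = 0, giving Ag = +1.
Ligands are named alphabetically: ammine before nitrato.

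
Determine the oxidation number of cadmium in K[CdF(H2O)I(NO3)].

1 potassium outside the brackets (+1 each) → the complex ion is 1−.
Ligand charges: 1×NO3 = -1; 1×I = -1; 1×H2O neutral; 1×F = -1; sum -3.
Cd + (-3) = 1− ⇒ Cd is +2.

+2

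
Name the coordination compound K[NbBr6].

potassium hexabromoniobate(V)

The 1 potassium counter-ion carries a total charge of +1, so each complex ion is 1−.
Ligand charges: 6×bromo (-1 each); total -6. So Nb + (-6) = 1−, giving Nb = +5.
The complex ion is anionic, so niobium takes the -ate form niobate(V).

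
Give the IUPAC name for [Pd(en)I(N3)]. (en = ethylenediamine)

There is no counter-ion, so the complex is neutral overall.
Ligand charges: 1×ethylenediamine (neutral), 1×iodo (-1 each), 1×azido (-1 each); total -2. So Pd + (-2) = 0, giving Pd = +2.
Ligands are named alphabetically: azido before ethylenediamine before iodo.

azido(ethylenediamine)iodopalladium(II)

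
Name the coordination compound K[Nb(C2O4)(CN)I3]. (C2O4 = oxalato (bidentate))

potassium cyanotriiodooxalatoniobate(V)

The 1 potassium counter-ion carries a total charge of +1, so each complex ion is 1−.
Ligand charges: 3×iodo (-1 each), 1×cyano (-1 each), 1×oxalato (-2 each); total -6. So Nb + (-6) = 1−, giving Nb = +5.
Ligands are named alphabetically: cyano before iodo before oxalato.
The complex ion is anionic, so niobium takes the -ate form niobate(V).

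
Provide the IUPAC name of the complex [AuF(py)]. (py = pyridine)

There is no counter-ion, so the complex is neutral overall.
Ligand charges: 1×fluoro (-1 each), 1×pyridine (neutral); total -1. So Au + (-1) = 0, giving Au = +1.
Ligands are named alphabetically: fluoro before pyridine.

fluoro(pyridine)gold(I)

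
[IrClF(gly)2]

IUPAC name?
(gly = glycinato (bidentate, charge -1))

There is no counter-ion, so the complex is neutral overall.
Ligand charges: 2×glycinato (-1 each), 1×fluoro (-1 each), 1×chloro (-1 each); total -4. So Ir + (-4) = 0, giving Ir = +4.
Ligands are named alphabetically: chloro before fluoro before glycinato.

chlorofluorobis(glycinato)iridium(IV)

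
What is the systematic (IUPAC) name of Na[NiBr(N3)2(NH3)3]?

sodium triamminediazidobromonickelate(II)

The 1 sodium counter-ion carries a total charge of +1, so each complex ion is 1−.
Ligand charges: 1×bromo (-1 each), 3×ammine (neutral), 2×azido (-1 each); total -3. So Ni + (-3) = 1−, giving Ni = +2.
The complex ion is anionic, so nickel takes the -ate form nickelate(II).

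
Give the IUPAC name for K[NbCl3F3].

potassium trichlorotrifluoroniobate(V)

The 1 potassium counter-ion carries a total charge of +1, so each complex ion is 1−.
Ligand charges: 3×fluoro (-1 each), 3×chloro (-1 each); total -6. So Nb + (-6) = 1−, giving Nb = +5.
The complex ion is anionic, so niobium takes the -ate form niobate(V).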